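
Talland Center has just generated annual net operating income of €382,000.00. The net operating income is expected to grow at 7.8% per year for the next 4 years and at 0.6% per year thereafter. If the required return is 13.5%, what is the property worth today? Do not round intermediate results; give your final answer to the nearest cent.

€3769724.31

D_1 = 411796.00000
D_2 = 443916.08800
D_3 = 478541.54286
D_4 = 515867.78321
Terminal value at year 4: TV = D_4×(1+g_2)/(r−g_2) = 518962.98991/0.129 = 4022968.91400
P_0 = D_1/(1+r)^1 + D_2/(1+r)^2 + D_3/(1+r)^3 + D_4/(1+r)^4 + TV/(1+r)^4
    = 362815.85903 + 344595.15069 + 327289.49114 + 310852.92639 + 2424170.88331 = 3769724.31056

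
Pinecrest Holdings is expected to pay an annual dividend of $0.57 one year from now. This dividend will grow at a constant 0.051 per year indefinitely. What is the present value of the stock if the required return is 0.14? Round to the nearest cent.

Growing perpetuity: P = D₁ / (r − g) = $0.5700 / (0.14 − 0.051) = $6.40

$6.40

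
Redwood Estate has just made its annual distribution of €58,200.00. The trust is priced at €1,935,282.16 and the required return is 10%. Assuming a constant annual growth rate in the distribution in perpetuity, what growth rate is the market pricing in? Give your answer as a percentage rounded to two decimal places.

6.79%

P = D₀(1+g)/(r−g) ⇒ P(r−g) = D₀(1+g) ⇒ g(P+D₀) = P·r − D₀
g = (P·r − D₀)/(P + D₀) = (€1,935,282.16×0.1 − €58,200.00) / (€1,935,282.16 + €58,200.00) = 0.067885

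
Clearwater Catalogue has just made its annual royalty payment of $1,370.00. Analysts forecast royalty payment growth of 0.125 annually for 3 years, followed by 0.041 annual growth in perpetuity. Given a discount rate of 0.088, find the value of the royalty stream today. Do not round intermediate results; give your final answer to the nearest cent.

D_1 = 1541.25000
D_2 = 1733.90625
D_3 = 1950.64453
Terminal value at year 3: TV = D_3×(1+g_2)/(r−g_2) = 2030.62096/0.047 = 43204.70121
P_0 = D_1/(1+r)^1 + D_2/(1+r)^2 + D_3/(1+r)^3 + TV/(1+r)^3
    = 1416.59007 + 1464.76455 + 1514.57732 + 33546.27632 = 37942.20827

$37942.21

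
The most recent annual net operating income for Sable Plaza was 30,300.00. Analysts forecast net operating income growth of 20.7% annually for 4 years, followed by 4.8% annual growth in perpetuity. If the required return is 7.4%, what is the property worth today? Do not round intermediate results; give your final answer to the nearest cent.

2111904.08

D_1 = 36572.10000
D_2 = 44142.52470
D_3 = 53280.02731
D_4 = 64308.99297
Terminal value at year 4: TV = D_4×(1+g_2)/(r−g_2) = 67395.82463/0.026 = 2592147.10112
P_0 = D_1/(1+r)^1 + D_2/(1+r)^2 + D_3/(1+r)^3 + D_4/(1+r)^4 + TV/(1+r)^4
    = 34052.23464 + 38269.13148 + 43008.23249 + 48334.20541 + 1948240.27975 = 2111904.08377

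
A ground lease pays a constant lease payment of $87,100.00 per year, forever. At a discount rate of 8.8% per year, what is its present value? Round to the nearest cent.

Level perpetuity: PV = C / r = $87,100.00 / 0.088 = $989,772.73

$989772.73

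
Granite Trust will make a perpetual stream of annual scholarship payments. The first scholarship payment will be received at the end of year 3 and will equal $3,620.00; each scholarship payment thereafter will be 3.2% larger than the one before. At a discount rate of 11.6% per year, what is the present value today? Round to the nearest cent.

$34601.98

Value at end of year 2: C₁ / (r − g) = $3,620.00 / (0.116 − 0.032) = $43,095.2381
Discount to today: PV = $43,095.2381 / (1 + 0.116)^2 = $43,095.2381 / 1.245456 = $34,601.98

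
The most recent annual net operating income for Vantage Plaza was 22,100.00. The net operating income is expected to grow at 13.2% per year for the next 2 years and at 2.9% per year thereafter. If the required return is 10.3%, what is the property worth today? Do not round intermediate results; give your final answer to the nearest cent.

D_1 = 25017.20000
D_2 = 28319.47040
Terminal value at year 2: TV = D_2×(1+g_2)/(r−g_2) = 29140.73504/0.074 = 393793.71678
P_0 = D_1/(1+r)^1 + D_2/(1+r)^2 + TV/(1+r)^2
    = 22681.05168 + 23277.38033 + 323681.41020 = 369639.84220

369639.84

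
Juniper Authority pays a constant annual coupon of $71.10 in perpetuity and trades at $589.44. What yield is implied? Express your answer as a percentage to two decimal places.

P = C/r ⇒ r = C/P = $71.10/$589.44 = 0.120623

12.06%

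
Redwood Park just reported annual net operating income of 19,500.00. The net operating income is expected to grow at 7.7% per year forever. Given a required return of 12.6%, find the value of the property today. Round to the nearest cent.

D₁ = D₀ × (1 + g) = 19,500.00 × 1.077 = 21,001.5000
Growing perpetuity: P = D₁ / (r − g) = 21,001.5000 / (0.126 − 0.077) = 428,602.04

428602.04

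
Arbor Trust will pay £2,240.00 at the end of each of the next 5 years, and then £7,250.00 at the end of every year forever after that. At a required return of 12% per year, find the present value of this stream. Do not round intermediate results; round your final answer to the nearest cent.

£42356.74

PV of 5-year annuity: £2,240.00 × [1 − (1+0.12)^−5] / 0.12 = 8074.69869
Perpetuity value at year 5: £7,250.00 / 0.12 = 60416.66667
PV of perpetuity: 60416.66667 / (1+0.12)^5 = 34282.03920
Total PV = 8074.69869 + 34282.03920 = 42356.73789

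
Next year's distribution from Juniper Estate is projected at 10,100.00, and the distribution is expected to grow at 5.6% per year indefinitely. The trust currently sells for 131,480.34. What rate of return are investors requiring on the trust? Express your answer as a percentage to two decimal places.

P = D₁/(r − g) ⇒ r = D₁/P + g = 10,100.0000/131,480.34 + 0.056 = 0.076818 + 0.056 = 0.132818

13.28%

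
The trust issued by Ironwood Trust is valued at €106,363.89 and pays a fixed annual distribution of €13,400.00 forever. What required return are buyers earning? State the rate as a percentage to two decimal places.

P = C/r ⇒ r = C/P = €13,400.00/€106,363.89 = 0.125983

12.60%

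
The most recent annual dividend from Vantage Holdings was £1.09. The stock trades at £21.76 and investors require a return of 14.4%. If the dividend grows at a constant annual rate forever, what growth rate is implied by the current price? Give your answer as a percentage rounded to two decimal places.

8.94%

P = D₀(1+g)/(r−g) ⇒ P(r−g) = D₀(1+g) ⇒ g(P+D₀) = P·r − D₀
g = (P·r − D₀)/(P + D₀) = (£21.76×0.144 − £1.09) / (£21.76 + £1.09) = 0.089428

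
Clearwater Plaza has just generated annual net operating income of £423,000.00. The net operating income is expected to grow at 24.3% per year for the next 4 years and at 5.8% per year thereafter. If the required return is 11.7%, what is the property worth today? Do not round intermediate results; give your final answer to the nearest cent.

D_1 = 525789.00000
D_2 = 653555.72700
D_3 = 812369.76866
D_4 = 1009775.62245
Terminal value at year 4: TV = D_4×(1+g_2)/(r−g_2) = 1068342.60855/0.059 = 18107501.83979
P_0 = D_1/(1+r)^1 + D_2/(1+r)^2 + D_3/(1+r)^3 + D_4/(1+r)^4 + TV/(1+r)^4
    = 470715.30886 + 523813.00709 + 582900.23976 + 648652.63923 + 11631771.05601 = 13857852.25095

£13857852.25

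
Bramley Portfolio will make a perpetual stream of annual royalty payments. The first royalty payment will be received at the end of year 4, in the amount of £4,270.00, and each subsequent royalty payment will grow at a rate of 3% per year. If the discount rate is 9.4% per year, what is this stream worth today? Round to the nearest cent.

Value at end of year 3: C₁ / (r − g) = £4,270.00 / (0.094 − 0.03) = £66,718.7500
Discount to today: PV = £66,718.7500 / (1 + 0.094)^3 = £66,718.7500 / 1.309339 = £50,956.07

£50956.07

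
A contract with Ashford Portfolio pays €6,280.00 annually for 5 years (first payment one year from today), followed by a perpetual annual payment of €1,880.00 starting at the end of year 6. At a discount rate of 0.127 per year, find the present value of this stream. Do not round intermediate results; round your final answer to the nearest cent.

€30392.92

PV of 5-year annuity: €6,280.00 × [1 − (1+0.127)^−5] / 0.127 = 22250.85816
Perpetuity value at year 5: €1,880.00 / 0.127 = 14803.14961
PV of perpetuity: 14803.14961 / (1+0.127)^5 = 8142.06468
Total PV = 22250.85816 + 8142.06468 = 30392.92284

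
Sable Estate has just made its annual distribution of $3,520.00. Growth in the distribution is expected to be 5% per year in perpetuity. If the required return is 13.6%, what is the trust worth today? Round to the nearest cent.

$42976.74

D₁ = D₀ × (1 + g) = $3,520.00 × 1.05 = $3,696.0000
Growing perpetuity: P = D₁ / (r − g) = $3,696.0000 / (0.136 − 0.05) = $42,976.74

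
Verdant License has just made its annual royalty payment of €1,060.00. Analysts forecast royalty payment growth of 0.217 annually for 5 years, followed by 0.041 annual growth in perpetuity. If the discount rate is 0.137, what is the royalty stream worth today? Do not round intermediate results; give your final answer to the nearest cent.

€22678.02

D_1 = 1290.02000
D_2 = 1569.95434
D_3 = 1910.63443
D_4 = 2325.24210
D_5 = 2829.81964
Terminal value at year 5: TV = D_5×(1+g_2)/(r−g_2) = 2945.84225/0.096 = 30685.85672
P_0 = D_1/(1+r)^1 + D_2/(1+r)^2 + D_3/(1+r)^3 + D_4/(1+r)^4 + D_5/(1+r)^5 + TV/(1+r)^5
    = 1134.58223 + 1214.41212 + 1299.85888 + 1391.31773 + 1489.21168 + 16148.63913 = 22678.02177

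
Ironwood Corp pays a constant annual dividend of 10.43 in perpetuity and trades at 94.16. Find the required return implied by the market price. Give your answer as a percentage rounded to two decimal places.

11.08%

P = C/r ⇒ r = C/P = 10.43/94.16 = 0.110769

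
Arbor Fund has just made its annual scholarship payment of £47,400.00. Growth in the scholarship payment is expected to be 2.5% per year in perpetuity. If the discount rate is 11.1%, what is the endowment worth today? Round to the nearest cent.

D₁ = D₀ × (1 + g) = £47,400.00 × 1.025 = £48,585.0000
Growing perpetuity: P = D₁ / (r − g) = £48,585.0000 / (0.111 − 0.025) = £564,941.86

£564941.86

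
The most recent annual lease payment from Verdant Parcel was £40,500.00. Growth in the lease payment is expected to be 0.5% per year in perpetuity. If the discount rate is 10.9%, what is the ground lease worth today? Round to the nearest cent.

D₁ = D₀ × (1 + g) = £40,500.00 × 1.005 = £40,702.5000
Growing perpetuity: P = D₁ / (r − g) = £40,702.5000 / (0.109 − 0.005) = £391,370.19

£391370.19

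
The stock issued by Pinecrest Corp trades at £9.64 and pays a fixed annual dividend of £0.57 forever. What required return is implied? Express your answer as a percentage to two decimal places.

5.91%

P = C/r ⇒ r = C/P = £0.57/£9.64 = 0.059129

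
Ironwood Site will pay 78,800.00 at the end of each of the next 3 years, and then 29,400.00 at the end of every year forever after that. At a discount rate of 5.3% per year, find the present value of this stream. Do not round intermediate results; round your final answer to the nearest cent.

PV of 3-year annuity: 78,800.00 × [1 − (1+0.053)^−3] / 0.053 = 213391.31281
Perpetuity value at year 3: 29,400.00 / 0.053 = 554716.98113
PV of perpetuity: 554716.98113 / (1+0.053)^3 = 475101.44057
Total PV = 213391.31281 + 475101.44057 = 688492.75338

688492.75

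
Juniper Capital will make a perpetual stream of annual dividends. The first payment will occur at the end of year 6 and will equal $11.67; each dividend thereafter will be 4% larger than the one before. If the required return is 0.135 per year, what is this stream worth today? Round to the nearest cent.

Value at end of year 5: C₁ / (r − g) = $11.67 / (0.135 − 0.04) = $122.8421
Discount to today: PV = $122.8421 / (1 + 0.135)^5 = $122.8421 / 1.883559 = $65.22

$65.22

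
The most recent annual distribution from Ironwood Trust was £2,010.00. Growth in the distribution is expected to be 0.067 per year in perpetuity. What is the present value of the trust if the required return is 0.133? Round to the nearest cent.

£32495.00

D₁ = D₀ × (1 + g) = £2,010.00 × 1.067 = £2,144.6700
Growing perpetuity: P = D₁ / (r − g) = £2,144.6700 / (0.133 − 0.067) = £32,495.00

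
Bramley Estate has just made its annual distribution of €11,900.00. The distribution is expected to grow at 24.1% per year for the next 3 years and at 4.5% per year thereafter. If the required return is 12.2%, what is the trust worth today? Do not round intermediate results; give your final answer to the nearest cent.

€262351.48

D_1 = 14767.90000
D_2 = 18326.96390
D_3 = 22743.76220
Terminal value at year 3: TV = D_3×(1+g_2)/(r−g_2) = 23767.23150/0.077 = 308665.34414
P_0 = D_1/(1+r)^1 + D_2/(1+r)^2 + D_3/(1+r)^3 + TV/(1+r)^3
    = 13162.12121 + 14558.10376 + 16102.14507 + 218529.11171 = 262351.48176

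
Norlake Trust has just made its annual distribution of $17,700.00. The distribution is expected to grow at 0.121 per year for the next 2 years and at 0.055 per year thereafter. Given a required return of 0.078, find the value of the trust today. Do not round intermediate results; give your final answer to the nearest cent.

$915499.91

D_1 = 19841.70000
D_2 = 22242.54570
Terminal value at year 2: TV = D_2×(1+g_2)/(r−g_2) = 23465.88571/0.023 = 1020255.90059
P_0 = D_1/(1+r)^1 + D_2/(1+r)^2 + TV/(1+r)^2
    = 18406.02968 + 19140.22196 + 877953.65962 = 915499.91127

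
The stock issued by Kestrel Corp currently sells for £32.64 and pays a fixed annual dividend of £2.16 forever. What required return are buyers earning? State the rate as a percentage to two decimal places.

6.62%

P = C/r ⇒ r = C/P = £2.16/£32.64 = 0.066176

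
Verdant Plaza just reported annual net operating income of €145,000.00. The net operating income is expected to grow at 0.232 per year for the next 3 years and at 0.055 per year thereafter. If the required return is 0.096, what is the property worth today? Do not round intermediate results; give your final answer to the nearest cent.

D_1 = 178640.00000
D_2 = 220084.48000
D_3 = 271144.07936
Terminal value at year 3: TV = D_3×(1+g_2)/(r−g_2) = 286057.00372/0.041 = 6977000.09085
P_0 = D_1/(1+r)^1 + D_2/(1+r)^2 + D_3/(1+r)^3 + TV/(1+r)^3
    = 162992.70073 + 183218.07235 + 205953.16162 + 5299526.47592 = 5851690.41063

€5851690.41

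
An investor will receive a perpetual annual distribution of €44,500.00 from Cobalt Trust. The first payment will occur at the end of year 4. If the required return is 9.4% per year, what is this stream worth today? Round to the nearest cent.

€361559.84

Value at end of year 3: C / r = €44,500.00 / 0.094 = €473,404.2553
Discount to today: PV = €473,404.2553 / (1 + 0.094)^3 = €473,404.2553 / 1.309339 = €361,559.84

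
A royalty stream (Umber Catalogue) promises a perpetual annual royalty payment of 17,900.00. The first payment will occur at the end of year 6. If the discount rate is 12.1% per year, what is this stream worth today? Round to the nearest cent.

83567.92

Value at end of year 5: C / r = 17,900.00 / 0.121 = 147,933.8843
Discount to today: PV = 147,933.8843 / (1 + 0.121)^5 = 147,933.8843 / 1.770223 = 83,567.92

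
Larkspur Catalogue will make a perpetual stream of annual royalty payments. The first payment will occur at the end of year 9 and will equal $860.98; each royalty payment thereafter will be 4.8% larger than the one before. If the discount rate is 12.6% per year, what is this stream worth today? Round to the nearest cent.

$4271.61

Value at end of year 8: C₁ / (r − g) = $860.98 / (0.126 − 0.048) = $11,038.2051
Discount to today: PV = $11,038.2051 / (1 + 0.126)^8 = $11,038.2051 / 2.584087 = $4,271.61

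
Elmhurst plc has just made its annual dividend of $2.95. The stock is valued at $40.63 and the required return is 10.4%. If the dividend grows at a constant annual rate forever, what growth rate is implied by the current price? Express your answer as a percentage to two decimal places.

2.93%

P = D₀(1+g)/(r−g) ⇒ P(r−g) = D₀(1+g) ⇒ g(P+D₀) = P·r − D₀
g = (P·r − D₀)/(P + D₀) = ($40.63×0.104 − $2.95) / ($40.63 + $2.95) = 0.029268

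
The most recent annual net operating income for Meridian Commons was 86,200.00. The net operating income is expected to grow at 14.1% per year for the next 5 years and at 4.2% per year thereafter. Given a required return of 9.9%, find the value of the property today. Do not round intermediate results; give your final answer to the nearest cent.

2383820.37

D_1 = 98354.20000
D_2 = 112222.14220
D_3 = 128045.46425
D_4 = 146099.87471
D_5 = 166699.95704
Terminal value at year 5: TV = D_5×(1+g_2)/(r−g_2) = 173701.35524/0.057 = 3047392.19718
P_0 = D_1/(1+r)^1 + D_2/(1+r)^2 + D_3/(1+r)^3 + D_4/(1+r)^4 + D_5/(1+r)^5 + TV/(1+r)^5
    = 89494.26752 + 92914.43061 + 96465.30057 + 100151.87256 + 103979.33266 + 1900815.16896 = 2383820.37287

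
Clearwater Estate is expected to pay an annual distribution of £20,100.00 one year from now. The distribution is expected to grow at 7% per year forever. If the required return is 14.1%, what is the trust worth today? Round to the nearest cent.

£283098.59

Growing perpetuity: P = D₁ / (r − g) = £20,100.0000 / (0.141 − 0.07) = £283,098.59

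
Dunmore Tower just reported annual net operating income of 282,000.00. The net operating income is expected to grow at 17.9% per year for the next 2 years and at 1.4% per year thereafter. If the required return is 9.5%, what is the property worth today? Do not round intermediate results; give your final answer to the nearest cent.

D_1 = 332478.00000
D_2 = 391991.56200
Terminal value at year 2: TV = D_2×(1+g_2)/(r−g_2) = 397479.44387/0.081 = 4907153.62800
P_0 = D_1/(1+r)^1 + D_2/(1+r)^2 + TV/(1+r)^2
    = 303632.87671 + 326925.26178 + 4092619.94370 = 4723178.08219

4723178.08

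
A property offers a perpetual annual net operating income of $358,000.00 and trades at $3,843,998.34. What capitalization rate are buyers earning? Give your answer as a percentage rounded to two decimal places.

9.31%

P = C/r ⇒ r = C/P = $358,000.00/$3,843,998.34 = 0.093132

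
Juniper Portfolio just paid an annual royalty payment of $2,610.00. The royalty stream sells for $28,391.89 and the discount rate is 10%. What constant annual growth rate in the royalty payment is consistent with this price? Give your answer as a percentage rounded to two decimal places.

0.74%

P = D₀(1+g)/(r−g) ⇒ P(r−g) = D₀(1+g) ⇒ g(P+D₀) = P·r − D₀
g = (P·r − D₀)/(P + D₀) = ($28,391.89×0.1 − $2,610.00) / ($28,391.89 + $2,610.00) = 0.007393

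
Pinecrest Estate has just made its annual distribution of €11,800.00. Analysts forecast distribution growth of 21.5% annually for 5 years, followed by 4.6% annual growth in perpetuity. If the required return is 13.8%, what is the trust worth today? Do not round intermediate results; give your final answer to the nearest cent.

D_1 = 14337.00000
D_2 = 17419.45500
D_3 = 21164.63783
D_4 = 25715.03496
D_5 = 31243.76747
Terminal value at year 5: TV = D_5×(1+g_2)/(r−g_2) = 32680.98078/0.092 = 355228.05192
P_0 = D_1/(1+r)^1 + D_2/(1+r)^2 + D_3/(1+r)^3 + D_4/(1+r)^4 + D_5/(1+r)^5 + TV/(1+r)^5
    = 12598.41828 + 13450.85958 + 14360.97926 + 15332.67996 + 16370.12843 + 186121.24282 = 258234.30834

€258234.31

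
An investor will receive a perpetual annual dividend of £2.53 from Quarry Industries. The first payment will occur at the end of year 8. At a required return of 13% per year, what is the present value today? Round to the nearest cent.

Value at end of year 7: C / r = £2.53 / 0.13 = £19.4615
Discount to today: PV = £19.4615 / (1 + 0.13)^7 = £19.4615 / 2.352605 = £8.27

£8.27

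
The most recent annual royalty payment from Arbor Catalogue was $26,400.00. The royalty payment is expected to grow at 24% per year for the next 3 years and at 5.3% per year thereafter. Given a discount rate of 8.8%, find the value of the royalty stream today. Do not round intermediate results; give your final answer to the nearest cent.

$1279287.29

D_1 = 32736.00000
D_2 = 40592.64000
D_3 = 50334.87360
Terminal value at year 3: TV = D_3×(1+g_2)/(r−g_2) = 53002.62190/0.035 = 1514360.62574
P_0 = D_1/(1+r)^1 + D_2/(1+r)^2 + D_3/(1+r)^3 + TV/(1+r)^3
    = 30088.23529 + 34291.73875 + 39082.49637 + 1175824.81949 = 1279287.28992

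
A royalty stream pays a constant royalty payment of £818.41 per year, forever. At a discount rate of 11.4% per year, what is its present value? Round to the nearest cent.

Level perpetuity: PV = C / r = £818.41 / 0.114 = £7,179.04

£7179.04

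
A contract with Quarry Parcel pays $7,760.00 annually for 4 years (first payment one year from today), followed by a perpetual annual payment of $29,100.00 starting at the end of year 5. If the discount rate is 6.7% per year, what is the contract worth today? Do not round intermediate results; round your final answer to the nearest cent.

$361553.02

PV of 4-year annuity: $7,760.00 × [1 − (1+0.067)^−4] / 0.067 = 26463.75949
Perpetuity value at year 4: $29,100.00 / 0.067 = 434328.35821
PV of perpetuity: 434328.35821 / (1+0.067)^4 = 335089.26013
Total PV = 26463.75949 + 335089.26013 = 361553.01962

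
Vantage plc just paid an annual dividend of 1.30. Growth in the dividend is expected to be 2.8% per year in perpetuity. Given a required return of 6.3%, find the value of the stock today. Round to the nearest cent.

D₁ = D₀ × (1 + g) = 1.30 × 1.028 = 1.3364
Growing perpetuity: P = D₁ / (r − g) = 1.3364 / (0.063 − 0.028) = 38.18

38.18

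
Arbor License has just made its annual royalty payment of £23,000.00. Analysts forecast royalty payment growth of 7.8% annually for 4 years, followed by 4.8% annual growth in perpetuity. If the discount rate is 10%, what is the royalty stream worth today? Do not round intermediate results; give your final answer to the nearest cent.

£515044.20

D_1 = 24794.00000
D_2 = 26727.93200
D_3 = 28812.71070
D_4 = 31060.10213
Terminal value at year 4: TV = D_4×(1+g_2)/(r−g_2) = 32550.98703/0.052 = 625980.51986
P_0 = D_1/(1+r)^1 + D_2/(1+r)^2 + D_3/(1+r)^3 + D_4/(1+r)^4 + TV/(1+r)^4
    = 22540.00000 + 22089.20000 + 21647.41600 + 21214.46768 + 427553.11786 = 515044.20154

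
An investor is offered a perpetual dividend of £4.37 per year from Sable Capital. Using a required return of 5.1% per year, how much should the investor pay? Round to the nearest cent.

Level perpetuity: PV = C / r = £4.37 / 0.051 = £85.69

£85.69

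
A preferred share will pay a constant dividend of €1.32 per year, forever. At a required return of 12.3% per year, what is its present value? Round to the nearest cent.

Level perpetuity: PV = C / r = €1.32 / 0.123 = €10.73

€10.73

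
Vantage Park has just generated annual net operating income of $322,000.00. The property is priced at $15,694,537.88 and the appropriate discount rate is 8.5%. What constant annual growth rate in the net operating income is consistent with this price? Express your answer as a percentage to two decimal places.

6.32%

P = D₀(1+g)/(r−g) ⇒ P(r−g) = D₀(1+g) ⇒ g(P+D₀) = P·r − D₀
g = (P·r − D₀)/(P + D₀) = ($15,694,537.88×0.085 − $322,000.00) / ($15,694,537.88 + $322,000.00) = 0.063187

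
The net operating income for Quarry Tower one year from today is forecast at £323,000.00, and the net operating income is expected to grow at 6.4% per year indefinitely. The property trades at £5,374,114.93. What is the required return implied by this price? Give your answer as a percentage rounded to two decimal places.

P = D₁/(r − g) ⇒ r = D₁/P + g = £323,000.0000/£5,374,114.93 + 0.064 = 0.060103 + 0.064 = 0.124103

12.41%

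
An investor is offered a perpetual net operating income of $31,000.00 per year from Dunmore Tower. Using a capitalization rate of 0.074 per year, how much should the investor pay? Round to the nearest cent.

Level perpetuity: PV = C / r = $31,000.00 / 0.074 = $418,918.92

$418918.92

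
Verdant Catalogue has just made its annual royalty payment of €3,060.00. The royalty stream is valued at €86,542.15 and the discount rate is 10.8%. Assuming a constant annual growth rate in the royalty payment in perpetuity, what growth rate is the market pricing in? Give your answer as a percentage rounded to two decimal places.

7.02%

P = D₀(1+g)/(r−g) ⇒ P(r−g) = D₀(1+g) ⇒ g(P+D₀) = P·r − D₀
g = (P·r − D₀)/(P + D₀) = (€86,542.15×0.108 − €3,060.00) / (€86,542.15 + €3,060.00) = 0.070161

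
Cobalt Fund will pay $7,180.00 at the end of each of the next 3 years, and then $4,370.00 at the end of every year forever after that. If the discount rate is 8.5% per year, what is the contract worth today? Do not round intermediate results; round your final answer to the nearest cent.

$58588.57

PV of 3-year annuity: $7,180.00 × [1 − (1+0.085)^−3] / 0.085 = 18337.88063
Perpetuity value at year 3: $4,370.00 / 0.085 = 51411.76471
PV of perpetuity: 51411.76471 / (1+0.085)^3 = 40250.68694
Total PV = 18337.88063 + 40250.68694 = 58588.56757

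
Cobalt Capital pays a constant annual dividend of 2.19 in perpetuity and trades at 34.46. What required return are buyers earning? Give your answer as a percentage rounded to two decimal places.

6.36%

P = C/r ⇒ r = C/P = 2.19/34.46 = 0.063552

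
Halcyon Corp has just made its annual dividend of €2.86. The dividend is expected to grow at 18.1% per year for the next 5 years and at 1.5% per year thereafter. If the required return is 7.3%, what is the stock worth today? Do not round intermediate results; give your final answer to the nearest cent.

€100.09

D_1 = 3.37766
D_2 = 3.98902
D_3 = 4.71103
D_4 = 5.56372
D_5 = 6.57076
Terminal value at year 5: TV = D_5×(1+g_2)/(r−g_2) = 6.66932/0.058 = 114.98828
P_0 = D_1/(1+r)^1 + D_2/(1+r)^2 + D_3/(1+r)^3 + D_4/(1+r)^4 + D_5/(1+r)^5 + TV/(1+r)^5
    = 3.14787 + 3.46471 + 3.81344 + 4.19727 + 4.61973 + 80.84533 = 100.08834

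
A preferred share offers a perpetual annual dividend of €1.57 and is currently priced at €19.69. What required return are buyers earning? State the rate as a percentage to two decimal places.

7.97%

P = C/r ⇒ r = C/P = €1.57/€19.69 = 0.079736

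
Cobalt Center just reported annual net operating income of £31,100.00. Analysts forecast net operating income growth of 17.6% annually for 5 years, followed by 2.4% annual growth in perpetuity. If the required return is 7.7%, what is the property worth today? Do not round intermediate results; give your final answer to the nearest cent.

£1136714.43

D_1 = 36573.60000
D_2 = 43010.55360
D_3 = 50580.41103
D_4 = 59482.56338
D_5 = 69951.49453
Terminal value at year 5: TV = D_5×(1+g_2)/(r−g_2) = 71630.33040/0.053 = 1351515.66789
P_0 = D_1/(1+r)^1 + D_2/(1+r)^2 + D_3/(1+r)^3 + D_4/(1+r)^4 + D_5/(1+r)^5 + TV/(1+r)^5
    = 33958.77437 + 37080.33302 + 40488.83160 + 44210.64620 + 48274.57747 + 932701.27035 = 1136714.43301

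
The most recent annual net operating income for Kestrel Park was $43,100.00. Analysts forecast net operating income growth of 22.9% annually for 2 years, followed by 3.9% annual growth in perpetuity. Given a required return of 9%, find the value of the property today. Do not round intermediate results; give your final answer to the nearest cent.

$1219670.30

D_1 = 52969.90000
D_2 = 65100.00710
Terminal value at year 2: TV = D_2×(1+g_2)/(r−g_2) = 67638.90738/0.051 = 1326253.08582
P_0 = D_1/(1+r)^1 + D_2/(1+r)^2 + TV/(1+r)^2
    = 48596.23853 + 54793.37354 + 1116280.68834 = 1219670.30041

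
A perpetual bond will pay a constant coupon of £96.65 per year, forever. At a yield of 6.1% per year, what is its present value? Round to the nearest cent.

Level perpetuity: PV = C / r = £96.65 / 0.061 = £1,584.43

£1584.43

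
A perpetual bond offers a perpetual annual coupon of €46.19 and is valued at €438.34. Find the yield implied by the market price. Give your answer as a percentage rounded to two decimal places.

10.54%

P = C/r ⇒ r = C/P = €46.19/€438.34 = 0.105375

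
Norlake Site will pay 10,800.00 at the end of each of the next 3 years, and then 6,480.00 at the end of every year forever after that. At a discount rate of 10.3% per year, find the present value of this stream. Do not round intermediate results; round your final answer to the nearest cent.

PV of 3-year annuity: 10,800.00 × [1 − (1+0.103)^−3] / 0.103 = 26716.78229
Perpetuity value at year 3: 6,480.00 / 0.103 = 62912.62136
PV of perpetuity: 62912.62136 / (1+0.103)^3 = 46882.55198
Total PV = 26716.78229 + 46882.55198 = 73599.33428

73599.33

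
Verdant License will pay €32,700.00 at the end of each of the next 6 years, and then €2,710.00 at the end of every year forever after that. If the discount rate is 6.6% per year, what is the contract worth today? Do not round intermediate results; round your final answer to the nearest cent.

€185791.56

PV of 6-year annuity: €32,700.00 × [1 − (1+0.066)^−6] / 0.066 = 157809.33857
Perpetuity value at year 6: €2,710.00 / 0.066 = 41060.60606
PV of perpetuity: 41060.60606 / (1+0.066)^6 = 27982.21745
Total PV = 157809.33857 + 27982.21745 = 185791.55602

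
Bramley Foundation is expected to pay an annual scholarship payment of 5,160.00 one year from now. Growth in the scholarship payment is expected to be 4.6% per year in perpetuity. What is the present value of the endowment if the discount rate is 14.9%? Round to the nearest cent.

50097.09

Growing perpetuity: P = D₁ / (r − g) = 5,160.0000 / (0.149 − 0.046) = 50,097.09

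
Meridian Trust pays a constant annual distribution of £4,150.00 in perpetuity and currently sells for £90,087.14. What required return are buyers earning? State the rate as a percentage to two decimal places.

P = C/r ⇒ r = C/P = £4,150.00/£90,087.14 = 0.046067

4.61%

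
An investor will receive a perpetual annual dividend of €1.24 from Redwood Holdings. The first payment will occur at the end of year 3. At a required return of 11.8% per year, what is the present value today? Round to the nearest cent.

Value at end of year 2: C / r = €1.24 / 0.118 = €10.5085
Discount to today: PV = €10.5085 / (1 + 0.118)^2 = €10.5085 / 1.249924 = €8.41

€8.41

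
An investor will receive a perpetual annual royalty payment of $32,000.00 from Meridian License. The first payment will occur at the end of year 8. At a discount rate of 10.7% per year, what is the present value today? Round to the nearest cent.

$146802.30

Value at end of year 7: C / r = $32,000.00 / 0.107 = $299,065.4206
Discount to today: PV = $299,065.4206 / (1 + 0.107)^7 = $299,065.4206 / 2.037198 = $146,802.30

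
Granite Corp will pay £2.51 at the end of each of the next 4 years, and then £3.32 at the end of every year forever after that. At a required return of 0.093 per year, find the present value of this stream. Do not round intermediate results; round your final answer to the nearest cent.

£33.09

PV of 4-year annuity: £2.51 × [1 − (1+0.093)^−4] / 0.093 = 8.07844
Perpetuity value at year 4: £3.32 / 0.093 = 35.69892
PV of perpetuity: 35.69892 / (1+0.093)^4 = 25.01350
Total PV = 8.07844 + 25.01350 = 33.09194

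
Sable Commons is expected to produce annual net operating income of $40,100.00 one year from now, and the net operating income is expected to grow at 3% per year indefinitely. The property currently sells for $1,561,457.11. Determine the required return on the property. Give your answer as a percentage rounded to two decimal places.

5.57%

P = D₁/(r − g) ⇒ r = D₁/P + g = $40,100.0000/$1,561,457.11 + 0.03 = 0.025681 + 0.03 = 0.055681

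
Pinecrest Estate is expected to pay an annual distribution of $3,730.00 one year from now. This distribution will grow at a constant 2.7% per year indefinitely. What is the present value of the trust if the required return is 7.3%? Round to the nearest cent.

$81086.96

Growing perpetuity: P = D₁ / (r − g) = $3,730.0000 / (0.073 − 0.027) = $81,086.96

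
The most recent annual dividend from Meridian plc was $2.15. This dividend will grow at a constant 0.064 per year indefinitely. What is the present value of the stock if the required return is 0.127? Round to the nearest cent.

$36.31

D₁ = D₀ × (1 + g) = $2.15 × 1.064 = $2.2876
Growing perpetuity: P = D₁ / (r − g) = $2.2876 / (0.127 − 0.064) = $36.31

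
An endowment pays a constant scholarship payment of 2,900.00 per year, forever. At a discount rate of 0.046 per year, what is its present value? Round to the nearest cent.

Level perpetuity: PV = C / r = 2,900.00 / 0.046 = 63,043.48

63043.48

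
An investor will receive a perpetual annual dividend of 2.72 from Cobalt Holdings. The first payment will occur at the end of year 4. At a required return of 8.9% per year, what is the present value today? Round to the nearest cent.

23.66

Value at end of year 3: C / r = 2.72 / 0.089 = 30.5618
Discount to today: PV = 30.5618 / (1 + 0.089)^3 = 30.5618 / 1.291468 = 23.66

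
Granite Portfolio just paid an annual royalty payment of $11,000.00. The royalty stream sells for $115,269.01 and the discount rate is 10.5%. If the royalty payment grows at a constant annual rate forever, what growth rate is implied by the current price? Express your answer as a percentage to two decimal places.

P = D₀(1+g)/(r−g) ⇒ P(r−g) = D₀(1+g) ⇒ g(P+D₀) = P·r − D₀
g = (P·r − D₀)/(P + D₀) = ($115,269.01×0.105 − $11,000.00) / ($115,269.01 + $11,000.00) = 0.008737

0.87%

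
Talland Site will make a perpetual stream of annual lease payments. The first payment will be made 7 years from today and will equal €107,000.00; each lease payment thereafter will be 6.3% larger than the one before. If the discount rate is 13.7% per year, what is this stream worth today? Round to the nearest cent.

Value at end of year 6: C₁ / (r − g) = €107,000.00 / (0.137 − 0.063) = €1,445,945.9459
Discount to today: PV = €1,445,945.9459 / (1 + 0.137)^6 = €1,445,945.9459 / 2.160542 = €669,251.37

€669251.37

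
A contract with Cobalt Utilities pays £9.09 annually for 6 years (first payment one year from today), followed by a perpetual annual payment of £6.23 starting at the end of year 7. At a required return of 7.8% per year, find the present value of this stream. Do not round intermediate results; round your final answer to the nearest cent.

£93.17

PV of 6-year annuity: £9.09 × [1 − (1+0.078)^−6] / 0.078 = 42.27816
Perpetuity value at year 6: £6.23 / 0.078 = 79.87179
PV of perpetuity: 79.87179 / (1+0.078)^6 = 50.89568
Total PV = 42.27816 + 50.89568 = 93.17383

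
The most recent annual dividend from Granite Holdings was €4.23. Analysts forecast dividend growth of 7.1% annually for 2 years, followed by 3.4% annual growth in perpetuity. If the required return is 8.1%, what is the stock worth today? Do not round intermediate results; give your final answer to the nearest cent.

€99.69

D_1 = 4.53033
D_2 = 4.85198
Terminal value at year 2: TV = D_2×(1+g_2)/(r−g_2) = 5.01695/0.047 = 106.74364
P_0 = D_1/(1+r)^1 + D_2/(1+r)^2 + TV/(1+r)^2
    = 4.19087 + 4.15210 + 91.34622 = 99.68920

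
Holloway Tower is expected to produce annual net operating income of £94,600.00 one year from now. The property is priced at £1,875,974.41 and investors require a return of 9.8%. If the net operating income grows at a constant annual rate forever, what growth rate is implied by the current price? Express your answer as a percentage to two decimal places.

P = D₁/(r−g) ⇒ g = r − D₁/P = 0.098 − £94,600.00/£1,875,974.41 = 0.047573

4.76%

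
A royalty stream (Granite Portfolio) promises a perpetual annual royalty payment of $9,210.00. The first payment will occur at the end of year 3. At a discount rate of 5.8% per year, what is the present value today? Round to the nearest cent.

$141860.11

Value at end of year 2: C / r = $9,210.00 / 0.058 = $158,793.1034
Discount to today: PV = $158,793.1034 / (1 + 0.058)^2 = $158,793.1034 / 1.119364 = $141,860.11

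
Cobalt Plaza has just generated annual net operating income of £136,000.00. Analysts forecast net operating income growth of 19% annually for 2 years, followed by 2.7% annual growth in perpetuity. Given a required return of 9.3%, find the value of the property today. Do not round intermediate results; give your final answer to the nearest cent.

£2817808.09

D_1 = 161840.00000
D_2 = 192589.60000
Terminal value at year 2: TV = D_2×(1+g_2)/(r−g_2) = 197789.51920/0.066 = 2996810.89697
P_0 = D_1/(1+r)^1 + D_2/(1+r)^2 + TV/(1+r)^2
    = 148069.53339 + 161210.19647 + 2508528.36019 = 2817808.09005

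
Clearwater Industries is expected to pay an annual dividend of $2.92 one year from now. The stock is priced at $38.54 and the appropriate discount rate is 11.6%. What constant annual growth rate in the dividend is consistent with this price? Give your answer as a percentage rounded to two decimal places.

P = D₁/(r−g) ⇒ g = r − D₁/P = 0.116 − $2.92/$38.54 = 0.040235

4.02%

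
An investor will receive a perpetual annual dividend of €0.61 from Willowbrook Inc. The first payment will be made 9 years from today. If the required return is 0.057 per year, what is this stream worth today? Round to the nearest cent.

Value at end of year 8: C / r = €0.61 / 0.057 = €10.7018
Discount to today: PV = €10.7018 / (1 + 0.057)^8 = €10.7018 / 1.558116 = €6.87

€6.87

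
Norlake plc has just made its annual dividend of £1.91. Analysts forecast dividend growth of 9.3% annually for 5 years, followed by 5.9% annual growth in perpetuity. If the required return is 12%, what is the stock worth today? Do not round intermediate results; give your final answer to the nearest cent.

£38.23

D_1 = 2.08763
D_2 = 2.28178
D_3 = 2.49399
D_4 = 2.72593
D_5 = 2.97944
Terminal value at year 5: TV = D_5×(1+g_2)/(r−g_2) = 3.15522/0.061 = 51.72498
P_0 = D_1/(1+r)^1 + D_2/(1+r)^2 + D_3/(1+r)^3 + D_4/(1+r)^4 + D_5/(1+r)^5 + TV/(1+r)^5
    = 1.86396 + 1.81902 + 1.77517 + 1.73238 + 1.69061 + 29.35014 = 38.23127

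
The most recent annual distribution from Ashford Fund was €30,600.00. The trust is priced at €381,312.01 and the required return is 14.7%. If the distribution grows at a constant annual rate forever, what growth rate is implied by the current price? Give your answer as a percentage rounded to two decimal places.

P = D₀(1+g)/(r−g) ⇒ P(r−g) = D₀(1+g) ⇒ g(P+D₀) = P·r − D₀
g = (P·r − D₀)/(P + D₀) = (€381,312.01×0.147 − €30,600.00) / (€381,312.01 + €30,600.00) = 0.061792

6.18%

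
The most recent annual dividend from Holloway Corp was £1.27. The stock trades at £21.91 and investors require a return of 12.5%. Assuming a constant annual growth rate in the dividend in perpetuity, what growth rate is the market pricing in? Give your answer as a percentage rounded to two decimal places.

P = D₀(1+g)/(r−g) ⇒ P(r−g) = D₀(1+g) ⇒ g(P+D₀) = P·r − D₀
g = (P·r − D₀)/(P + D₀) = (£21.91×0.125 − £1.27) / (£21.91 + £1.27) = 0.063363

6.34%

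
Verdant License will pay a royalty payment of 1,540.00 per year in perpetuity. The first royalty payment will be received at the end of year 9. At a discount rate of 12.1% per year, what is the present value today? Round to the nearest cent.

Value at end of year 8: C / r = 1,540.00 / 0.121 = 12,727.2727
Discount to today: PV = 12,727.2727 / (1 + 0.121)^8 = 12,727.2727 / 2.493704 = 5,103.76

5103.76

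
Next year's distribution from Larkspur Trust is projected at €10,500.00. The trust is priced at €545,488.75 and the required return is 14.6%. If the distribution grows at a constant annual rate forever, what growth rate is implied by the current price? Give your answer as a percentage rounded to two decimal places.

P = D₁/(r−g) ⇒ g = r − D₁/P = 0.146 − €10,500.00/€545,488.75 = 0.126751

12.68%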